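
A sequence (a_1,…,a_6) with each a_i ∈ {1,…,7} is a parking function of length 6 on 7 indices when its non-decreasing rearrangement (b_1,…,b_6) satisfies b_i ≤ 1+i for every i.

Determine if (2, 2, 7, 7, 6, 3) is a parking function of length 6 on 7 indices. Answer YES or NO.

NO

Sorted: b = (2, 2, 3, 6, 7, 7).
  b_1=2 ≤ 2
  b_2=2 ≤ 3
  b_3=3 ≤ 4
  b_4=6 > 5
  fails at i=4 ⇒ NO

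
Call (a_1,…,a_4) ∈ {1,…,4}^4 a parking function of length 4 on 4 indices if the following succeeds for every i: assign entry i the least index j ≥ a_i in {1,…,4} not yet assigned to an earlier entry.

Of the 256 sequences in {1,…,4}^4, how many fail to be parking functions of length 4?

Count = (4+1−4)·(4+1)^{4−1} = 1×125 = 125 (Konheim–Weiss)
Example (4,3,4,2) → sorted (2,3,4,4): b_1=2>1, not a PF.
4^4 − 125 = 256 − 125 = 131

131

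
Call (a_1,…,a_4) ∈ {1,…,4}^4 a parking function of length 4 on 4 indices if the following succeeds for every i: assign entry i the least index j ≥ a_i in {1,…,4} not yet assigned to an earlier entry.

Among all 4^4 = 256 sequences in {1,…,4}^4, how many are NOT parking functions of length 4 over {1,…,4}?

131

|PF| = (4−4+1)·(4+1)^(4−1) = 1·125 = 125 (Konheim–Weiss)
Check (3,2,4,4) → sorted (2,3,4,4): b_1=2>1, not a PF.
Total 256; non-PF = 256−125 = 131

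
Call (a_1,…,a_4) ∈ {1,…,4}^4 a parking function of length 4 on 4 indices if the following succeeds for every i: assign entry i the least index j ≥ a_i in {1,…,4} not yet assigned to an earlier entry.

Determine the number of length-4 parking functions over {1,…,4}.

125

|PF(4,4)| = (4+1−4)·(4+1)^{4−1} = 1 · 125 = 125 (Pollak)
E.g. (1,1,1,2) → sorted (1,1,1,2): b_i ≤ i ∀i, a PF.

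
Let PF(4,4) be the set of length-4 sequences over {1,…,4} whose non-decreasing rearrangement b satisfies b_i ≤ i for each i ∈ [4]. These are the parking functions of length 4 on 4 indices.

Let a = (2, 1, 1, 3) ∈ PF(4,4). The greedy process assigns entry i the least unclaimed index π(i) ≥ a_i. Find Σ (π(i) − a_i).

3

Σπ = 10 ({1..4} each once); Σa = 2+1+1+3 = 7; disp = 10−7 = 3.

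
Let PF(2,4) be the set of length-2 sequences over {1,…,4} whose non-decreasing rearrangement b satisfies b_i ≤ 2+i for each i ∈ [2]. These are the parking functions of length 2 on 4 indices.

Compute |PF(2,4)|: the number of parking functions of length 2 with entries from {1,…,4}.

15

Count = 3·5^1 = 3×5 = 15 (Konheim–Weiss)
Check (2,4) → sorted (2,4): b_i ≤ 2+i ∀i, a PF.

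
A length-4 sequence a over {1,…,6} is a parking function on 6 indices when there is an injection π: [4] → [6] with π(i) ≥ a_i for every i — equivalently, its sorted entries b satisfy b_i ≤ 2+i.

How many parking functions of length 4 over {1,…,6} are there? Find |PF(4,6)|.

1029

|PF(4,6)| = (6+1−4)·(6+1)^{4−1} = 3×343 = 1029 (Pollak)
One tuple (5,5,3,3) → sorted (3,3,5,5): b_i ≤ 2+i ∀i, a PF.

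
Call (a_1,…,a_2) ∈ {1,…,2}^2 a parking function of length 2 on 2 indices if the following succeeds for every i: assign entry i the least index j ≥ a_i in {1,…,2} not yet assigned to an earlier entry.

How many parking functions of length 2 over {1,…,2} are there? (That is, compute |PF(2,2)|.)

#PF = (2+1−2)·(2+1)^{2−1} = 1 · 3 = 3 (Konheim–Weiss)
One tuple (1,1) → sorted (1,1): b_i ≤ i ∀i, a PF.

3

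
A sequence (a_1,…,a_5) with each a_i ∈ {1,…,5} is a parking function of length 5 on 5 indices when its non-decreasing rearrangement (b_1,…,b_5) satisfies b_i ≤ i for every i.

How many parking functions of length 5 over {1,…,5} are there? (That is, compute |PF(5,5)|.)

#PF = (5+1−5)·(5+1)^{5−1} = 1·1296 = 1296 (Pollak)
One tuple (5,3,1,2,2) → sorted (1,2,2,3,5): b_i ≤ i ∀i, a PF.

1296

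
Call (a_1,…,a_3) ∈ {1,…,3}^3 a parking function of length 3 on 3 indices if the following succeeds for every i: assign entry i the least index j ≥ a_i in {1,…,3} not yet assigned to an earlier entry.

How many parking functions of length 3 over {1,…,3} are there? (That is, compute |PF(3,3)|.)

#PF = (4−3)·4^(3−1) = 1 · 16 = 16 [KW]
Example (1,2,3) → sorted (1,2,3): b_i ≤ i ∀i, a PF.

16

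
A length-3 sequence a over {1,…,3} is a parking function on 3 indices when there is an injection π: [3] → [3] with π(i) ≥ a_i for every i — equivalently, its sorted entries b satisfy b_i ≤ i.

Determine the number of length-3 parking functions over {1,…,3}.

#PF = (3−3+1)·(3+1)^(3−1) = 1 · 16 = 16 (Konheim–Weiss)
Example (3,2,1) → sorted (1,2,3): b_i ≤ i ∀i, a PF.

16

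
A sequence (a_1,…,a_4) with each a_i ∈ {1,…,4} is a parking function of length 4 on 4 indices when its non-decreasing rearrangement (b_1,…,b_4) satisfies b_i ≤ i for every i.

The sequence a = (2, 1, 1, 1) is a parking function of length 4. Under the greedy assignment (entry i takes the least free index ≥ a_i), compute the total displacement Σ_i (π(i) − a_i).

5

Σπ(i) = 1+…+4 = 10; Σa = 2+1+1+1 = 5; disp = 10−5 = 5.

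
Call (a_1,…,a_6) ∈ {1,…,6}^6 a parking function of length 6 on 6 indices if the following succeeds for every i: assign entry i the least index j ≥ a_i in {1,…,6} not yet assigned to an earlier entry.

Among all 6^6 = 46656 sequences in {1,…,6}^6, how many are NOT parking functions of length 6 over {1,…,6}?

29849

|PF| = 1·7^5 = 1×16807 = 16807 (Pollak)
Example (4,5,5,6,6,4) → sorted (4,4,5,5,6,6): b_1=4>1, not a PF.
So 46656 − 16807 = 29849 fail.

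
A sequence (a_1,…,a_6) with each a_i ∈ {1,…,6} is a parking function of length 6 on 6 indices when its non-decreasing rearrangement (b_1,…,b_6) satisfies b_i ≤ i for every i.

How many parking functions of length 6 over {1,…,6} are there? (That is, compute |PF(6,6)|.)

16807

|PF| = 1·7^5 = 1·16807 = 16807 [KW]
One tuple (2,1,5,6,3,4) → sorted (1,2,3,4,5,6): b_i ≤ i ∀i, a PF.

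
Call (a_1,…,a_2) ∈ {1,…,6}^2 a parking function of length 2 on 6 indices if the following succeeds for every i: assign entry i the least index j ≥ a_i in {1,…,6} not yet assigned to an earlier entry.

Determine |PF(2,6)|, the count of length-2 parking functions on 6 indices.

|PF| = (6+1−2)·(6+1)^{2−1} = 5·7 = 35 (Konheim–Weiss)
Example (1,6) → sorted (1,6): b_i ≤ 4+i ∀i, a PF.

35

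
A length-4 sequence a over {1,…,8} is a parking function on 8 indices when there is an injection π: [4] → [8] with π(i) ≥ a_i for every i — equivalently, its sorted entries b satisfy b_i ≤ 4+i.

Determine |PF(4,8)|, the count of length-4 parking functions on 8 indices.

3645

|PF(4,8)| = (9−4)·9^(4−1) = 5·729 = 3645 (Konheim–Weiss)
One tuple (7,4,4,5) → sorted (4,4,5,7): b_i ≤ 4+i ∀i, a PF.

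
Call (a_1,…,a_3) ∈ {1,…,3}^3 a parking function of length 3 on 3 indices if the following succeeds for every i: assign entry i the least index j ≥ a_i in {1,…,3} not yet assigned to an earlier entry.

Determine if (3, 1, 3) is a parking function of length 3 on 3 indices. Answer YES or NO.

Rearranged: b = (1, 3, 3).
  b_1=1 ≤ 1
  b_2=3 > 2
  fails at i=2 ⇒ NO

NO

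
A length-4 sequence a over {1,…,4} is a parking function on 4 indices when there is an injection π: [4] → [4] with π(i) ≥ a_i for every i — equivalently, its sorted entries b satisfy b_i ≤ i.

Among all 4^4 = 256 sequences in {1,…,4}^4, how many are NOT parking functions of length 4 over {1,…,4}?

|PF(4,4)| = (4−4+1)·(4+1)^(4−1) = 1×125 = 125 (Konheim–Weiss)
Check (2,2,2,3) → sorted (2,2,2,3): b_1=2>1, not a PF.
Total 256; non-PF = 256−125 = 131

131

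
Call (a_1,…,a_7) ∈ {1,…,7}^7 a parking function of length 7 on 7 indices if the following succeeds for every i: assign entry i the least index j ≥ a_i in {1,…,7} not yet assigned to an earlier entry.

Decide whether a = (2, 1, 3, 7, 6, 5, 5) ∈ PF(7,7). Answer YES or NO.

Order a: b = (1, 2, 3, 5, 5, 6, 7).
  b_1=1 ≤ 1
  b_2=2 ≤ 2
  b_3=3 ≤ 3
  b_4=5 > 4
  fails at i=4 ⇒ NO

NO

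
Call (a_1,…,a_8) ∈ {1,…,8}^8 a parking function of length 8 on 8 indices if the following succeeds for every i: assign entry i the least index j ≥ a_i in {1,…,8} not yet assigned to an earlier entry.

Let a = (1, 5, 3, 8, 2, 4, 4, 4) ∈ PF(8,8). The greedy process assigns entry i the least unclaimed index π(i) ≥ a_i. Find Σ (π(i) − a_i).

5

Σπ = 8·9/2 = 36 (π permutes [8]); Σa = 1+5+3+8+2+4+4+4 = 31; disp = 36−31 = 5.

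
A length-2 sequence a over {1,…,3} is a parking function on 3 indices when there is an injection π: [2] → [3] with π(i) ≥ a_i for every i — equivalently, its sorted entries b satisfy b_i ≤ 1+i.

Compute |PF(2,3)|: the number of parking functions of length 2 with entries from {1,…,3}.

8

|PF| = (3−2+1)·(3+1)^(2−1) = 2×4 = 8 [KW]
Check (1,2) → sorted (1,2): b_i ≤ 1+i ∀i, a PF.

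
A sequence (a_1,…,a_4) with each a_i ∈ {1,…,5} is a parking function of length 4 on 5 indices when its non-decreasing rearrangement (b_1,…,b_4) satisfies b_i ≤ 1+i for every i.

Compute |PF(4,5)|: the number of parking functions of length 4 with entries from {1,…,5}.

Count = (5+1−4)·(5+1)^{4−1} = 2 · 216 = 432
One tuple (1,1,5,1) → sorted (1,1,1,5): b_i ≤ 1+i ∀i, a PF.

432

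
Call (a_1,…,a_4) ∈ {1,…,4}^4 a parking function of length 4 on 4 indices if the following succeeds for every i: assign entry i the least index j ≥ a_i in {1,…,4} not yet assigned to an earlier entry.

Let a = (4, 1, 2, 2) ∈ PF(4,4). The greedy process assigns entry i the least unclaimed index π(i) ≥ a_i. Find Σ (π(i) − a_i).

Σπ(i) = 1+…+4 = 10; Σa = 4+1+2+2 = 9; disp = 10−9 = 1.

1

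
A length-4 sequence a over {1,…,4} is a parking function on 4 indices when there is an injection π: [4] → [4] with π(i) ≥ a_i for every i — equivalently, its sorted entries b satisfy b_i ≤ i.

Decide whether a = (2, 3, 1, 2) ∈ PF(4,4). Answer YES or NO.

YES

Rearranged: b = (1, 2, 2, 3).
  b_1=1 ≤ 1
  b_2=2 ≤ 2
  b_3=2 ≤ 3
  b_4=3 ≤ 4
All bounds hold ⇒ YES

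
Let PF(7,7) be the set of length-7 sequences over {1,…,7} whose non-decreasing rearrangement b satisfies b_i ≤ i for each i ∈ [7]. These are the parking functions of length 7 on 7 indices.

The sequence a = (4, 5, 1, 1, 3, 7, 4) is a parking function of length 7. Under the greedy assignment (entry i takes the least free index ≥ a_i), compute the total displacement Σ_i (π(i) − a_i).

Σπ = 28 ({1..7} each once); Σa = 4+5+1+1+3+7+4 = 25; disp = 28−25 = 3.

3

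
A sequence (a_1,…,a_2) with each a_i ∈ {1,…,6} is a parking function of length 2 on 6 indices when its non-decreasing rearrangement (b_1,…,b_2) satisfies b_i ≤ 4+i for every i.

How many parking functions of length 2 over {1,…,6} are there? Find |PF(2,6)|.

35

|PF(2,6)| = (6+1−2)·(6+1)^{2−1} = 5·7 = 35 [KW]
Check (5,4) → sorted (4,5): b_i ≤ 4+i ∀i, a PF.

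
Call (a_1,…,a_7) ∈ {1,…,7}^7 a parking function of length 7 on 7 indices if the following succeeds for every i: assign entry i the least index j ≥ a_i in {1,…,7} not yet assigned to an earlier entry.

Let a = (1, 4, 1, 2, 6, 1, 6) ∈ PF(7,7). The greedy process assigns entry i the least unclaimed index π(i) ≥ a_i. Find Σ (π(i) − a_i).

7

Σπ = 7·8/2 = 28 (π permutes [7]); Σa = 1+4+1+2+6+1+6 = 21; disp = 28−21 = 7.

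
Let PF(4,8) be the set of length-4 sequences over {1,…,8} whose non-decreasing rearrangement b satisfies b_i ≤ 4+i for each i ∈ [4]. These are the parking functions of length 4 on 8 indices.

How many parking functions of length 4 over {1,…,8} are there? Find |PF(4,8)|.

Count = (8+1−4)·(8+1)^{4−1} = 5·729 = 3645 (Pollak)
One tuple (1,7,3,4) → sorted (1,3,4,7): b_i ≤ 4+i ∀i, a PF.

3645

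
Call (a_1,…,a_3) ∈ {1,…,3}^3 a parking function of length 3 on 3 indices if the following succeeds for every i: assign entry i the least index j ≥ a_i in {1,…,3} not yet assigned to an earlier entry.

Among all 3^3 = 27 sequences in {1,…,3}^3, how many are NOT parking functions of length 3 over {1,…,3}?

11

|PF(3,3)| = (3+1−3)·(3+1)^{3−1} = 1×16 = 16 [KW]
Check (3,3,2) → sorted (2,3,3): b_1=2>1, not a PF.
3^3 − 16 = 27 − 16 = 11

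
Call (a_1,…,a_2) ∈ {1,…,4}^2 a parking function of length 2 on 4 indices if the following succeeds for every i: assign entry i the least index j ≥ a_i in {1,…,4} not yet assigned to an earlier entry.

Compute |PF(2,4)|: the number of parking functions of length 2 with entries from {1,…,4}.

|PF| = (4+1−2)·(4+1)^{2−1} = 3·5 = 15
Example (1,1) → sorted (1,1): b_i ≤ 2+i ∀i, a PF.

15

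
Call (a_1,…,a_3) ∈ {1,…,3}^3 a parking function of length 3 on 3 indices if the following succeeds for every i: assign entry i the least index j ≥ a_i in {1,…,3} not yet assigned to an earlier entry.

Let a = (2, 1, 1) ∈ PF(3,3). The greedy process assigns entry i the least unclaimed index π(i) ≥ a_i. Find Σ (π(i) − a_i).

2

Σπ(i) = 1+…+3 = 6; Σa = 2+1+1 = 4; disp = 6−4 = 2.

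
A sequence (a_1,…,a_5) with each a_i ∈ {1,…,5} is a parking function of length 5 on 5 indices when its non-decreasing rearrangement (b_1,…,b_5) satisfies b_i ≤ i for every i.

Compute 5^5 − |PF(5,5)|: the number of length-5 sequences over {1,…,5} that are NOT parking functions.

1829

|PF(5,5)| = (6−5)·6^(5−1) = 1·1296 = 1296 [KW]
E.g. (3,5,4,5,2) → sorted (2,3,4,5,5): b_1=2>1, not a PF.
So 3125 − 1296 = 1829 fail.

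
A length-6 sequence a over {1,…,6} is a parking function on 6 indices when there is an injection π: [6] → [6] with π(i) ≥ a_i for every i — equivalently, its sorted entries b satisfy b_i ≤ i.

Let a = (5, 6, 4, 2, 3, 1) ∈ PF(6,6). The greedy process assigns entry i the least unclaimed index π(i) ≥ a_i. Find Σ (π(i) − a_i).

0

Σπ(i) = 1+…+6 = 21; Σa = 5+6+4+2+3+1 = 21; disp = 21−21 = 0.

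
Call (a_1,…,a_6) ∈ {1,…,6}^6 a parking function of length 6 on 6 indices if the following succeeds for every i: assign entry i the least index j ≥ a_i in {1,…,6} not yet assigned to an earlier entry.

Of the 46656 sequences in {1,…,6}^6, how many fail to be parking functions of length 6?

29849

|PF| = 1·7^5 = 1 · 16807 = 16807
E.g. (4,6,4,4,3,4) → sorted (3,4,4,4,4,6): b_1=3>1, not a PF.
6^6 − 16807 = 46656 − 16807 = 29849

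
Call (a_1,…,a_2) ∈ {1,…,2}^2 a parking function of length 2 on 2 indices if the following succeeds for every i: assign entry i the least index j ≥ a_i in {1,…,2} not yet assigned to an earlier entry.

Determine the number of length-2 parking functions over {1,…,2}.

#PF = 1·3^1 = 1×3 = 3 (Pollak)
Example (1,2) → sorted (1,2): b_i ≤ i ∀i, a PF.

3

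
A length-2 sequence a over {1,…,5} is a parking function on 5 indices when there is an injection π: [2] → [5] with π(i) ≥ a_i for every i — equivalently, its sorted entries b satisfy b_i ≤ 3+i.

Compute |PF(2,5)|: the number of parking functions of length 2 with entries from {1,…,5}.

24

Count = 4·6^1 = 4×6 = 24 (Konheim–Weiss)
One tuple (1,4) → sorted (1,4): b_i ≤ 3+i ∀i, a PF.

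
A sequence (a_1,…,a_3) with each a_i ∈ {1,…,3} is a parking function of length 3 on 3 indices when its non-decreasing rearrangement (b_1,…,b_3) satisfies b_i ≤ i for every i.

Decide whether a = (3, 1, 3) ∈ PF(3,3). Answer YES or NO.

Sorted: b = (1, 3, 3).
  b_1=1 ≤ 1
  b_2=3 > 2
  fails at i=2 ⇒ NO

NO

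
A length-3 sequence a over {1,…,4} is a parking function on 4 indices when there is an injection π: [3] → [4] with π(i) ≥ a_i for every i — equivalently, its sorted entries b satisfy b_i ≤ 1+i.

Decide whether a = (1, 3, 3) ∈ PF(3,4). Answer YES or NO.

YES

Sorted: b = (1, 3, 3).
  b_1=1 ≤ 2
  b_2=3 ≤ 3
  b_3=3 ≤ 4
All bounds hold ⇒ YES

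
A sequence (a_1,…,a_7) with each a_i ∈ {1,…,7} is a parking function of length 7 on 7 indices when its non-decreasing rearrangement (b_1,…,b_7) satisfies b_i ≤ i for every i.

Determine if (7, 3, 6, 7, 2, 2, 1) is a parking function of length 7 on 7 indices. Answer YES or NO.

NO

Sorted: b = (1, 2, 2, 3, 6, 7, 7).
  b_1=1 ≤ 1
  b_2=2 ≤ 2
  b_3=2 ≤ 3
  b_4=3 ≤ 4
  b_5=6 > 5
  fails at i=5 ⇒ NO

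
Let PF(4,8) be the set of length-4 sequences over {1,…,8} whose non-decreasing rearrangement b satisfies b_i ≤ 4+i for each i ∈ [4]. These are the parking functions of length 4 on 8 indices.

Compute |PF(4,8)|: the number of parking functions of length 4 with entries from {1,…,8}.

3645

#PF = (8+1−4)·(8+1)^{4−1} = 5 · 729 = 3645 [KW]
Example (7,6,2,2) → sorted (2,2,6,7): b_i ≤ 4+i ∀i, a PF.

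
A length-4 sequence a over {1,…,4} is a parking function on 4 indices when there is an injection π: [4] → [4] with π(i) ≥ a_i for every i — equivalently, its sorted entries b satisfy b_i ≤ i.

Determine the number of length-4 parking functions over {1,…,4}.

125

#PF = 1·5^3 = 1 · 125 = 125 [KW]
One tuple (2,2,2,1) → sorted (1,2,2,2): b_i ≤ i ∀i, a PF.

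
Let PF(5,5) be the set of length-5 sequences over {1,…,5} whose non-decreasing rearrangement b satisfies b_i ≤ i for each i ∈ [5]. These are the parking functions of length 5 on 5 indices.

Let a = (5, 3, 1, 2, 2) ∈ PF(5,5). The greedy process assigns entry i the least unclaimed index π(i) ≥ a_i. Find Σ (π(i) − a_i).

Σπ = 5·6/2 = 15 (π permutes [5]); Σa = 5+3+1+2+2 = 13; disp = 15−13 = 2.

2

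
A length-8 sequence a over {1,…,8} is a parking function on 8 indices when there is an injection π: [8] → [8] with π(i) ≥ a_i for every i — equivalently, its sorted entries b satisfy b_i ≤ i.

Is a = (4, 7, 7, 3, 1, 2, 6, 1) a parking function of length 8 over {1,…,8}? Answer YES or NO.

YES

Rearranged: b = (1, 1, 2, 3, 4, 6, 7, 7).
  b_1=1 ≤ 1
  b_2=1 ≤ 2
  b_3=2 ≤ 3
  b_4=3 ≤ 4
  b_5=4 ≤ 5
  b_6=6 ≤ 6
  b_7=7 ≤ 7
  b_8=7 ≤ 8
All bounds hold ⇒ YES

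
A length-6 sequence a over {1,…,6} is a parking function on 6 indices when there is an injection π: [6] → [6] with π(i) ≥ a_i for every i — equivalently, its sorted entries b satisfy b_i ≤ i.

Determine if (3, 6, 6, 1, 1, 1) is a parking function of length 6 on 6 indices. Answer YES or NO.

Sorted: b = (1, 1, 1, 3, 6, 6).
  b_1=1 ≤ 1
  b_2=1 ≤ 2
  b_3=1 ≤ 3
  b_4=3 ≤ 4
  b_5=6 > 5
  fails at i=5 ⇒ NO

NO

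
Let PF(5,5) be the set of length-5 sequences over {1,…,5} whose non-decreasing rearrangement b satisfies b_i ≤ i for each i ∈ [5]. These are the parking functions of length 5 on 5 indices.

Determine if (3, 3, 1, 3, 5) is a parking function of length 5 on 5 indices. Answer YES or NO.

NO

Rearranged: b = (1, 3, 3, 3, 5).
  b_1=1 ≤ 1
  b_2=3 > 2
  fails at i=2 ⇒ NO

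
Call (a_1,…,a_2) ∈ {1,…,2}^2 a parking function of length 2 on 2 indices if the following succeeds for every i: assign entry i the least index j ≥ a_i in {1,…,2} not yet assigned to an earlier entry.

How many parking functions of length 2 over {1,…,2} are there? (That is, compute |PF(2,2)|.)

3

|PF| = (2−2+1)·(2+1)^(2−1) = 1 · 3 = 3 (Pollak)
E.g. (1,2) → sorted (1,2): b_i ≤ i ∀i, a PF.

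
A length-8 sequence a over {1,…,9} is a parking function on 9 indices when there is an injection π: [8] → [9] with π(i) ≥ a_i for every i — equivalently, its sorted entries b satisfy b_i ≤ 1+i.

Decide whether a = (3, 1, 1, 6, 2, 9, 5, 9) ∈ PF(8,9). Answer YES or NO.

Order a: b = (1, 1, 2, 3, 5, 6, 9, 9).
  b_1=1 ≤ 2
  b_2=1 ≤ 3
  b_3=2 ≤ 4
  b_4=3 ≤ 5
  b_5=5 ≤ 6
  b_6=6 ≤ 7
  b_7=9 > 8
  fails at i=7 ⇒ NO

NO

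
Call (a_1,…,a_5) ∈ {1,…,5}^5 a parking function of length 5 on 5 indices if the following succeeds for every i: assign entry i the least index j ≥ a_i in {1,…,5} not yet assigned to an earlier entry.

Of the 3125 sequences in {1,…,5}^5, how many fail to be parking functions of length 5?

|PF| = (5−5+1)·(5+1)^(5−1) = 1·1296 = 1296 (Konheim–Weiss)
Example (2,5,4,5,2) → sorted (2,2,4,5,5): b_1=2>1, not a PF.
Total 3125; non-PF = 3125−1296 = 1829

1829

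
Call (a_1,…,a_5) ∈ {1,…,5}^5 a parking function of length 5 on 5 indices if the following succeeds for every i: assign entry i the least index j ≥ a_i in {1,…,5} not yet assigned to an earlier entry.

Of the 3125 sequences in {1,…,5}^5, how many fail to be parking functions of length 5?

|PF(5,5)| = 1·6^4 = 1 · 1296 = 1296
Example (3,3,4,5,5) → sorted (3,3,4,5,5): b_1=3>1, not a PF.
So 3125 − 1296 = 1829 fail.

1829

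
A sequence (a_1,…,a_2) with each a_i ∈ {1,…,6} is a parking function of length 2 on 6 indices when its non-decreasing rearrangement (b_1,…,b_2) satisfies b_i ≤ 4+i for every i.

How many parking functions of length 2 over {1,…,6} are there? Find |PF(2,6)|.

35

|PF| = 5·7^1 = 5×7 = 35 (Pollak)
E.g. (2,1) → sorted (1,2): b_i ≤ 4+i ∀i, a PF.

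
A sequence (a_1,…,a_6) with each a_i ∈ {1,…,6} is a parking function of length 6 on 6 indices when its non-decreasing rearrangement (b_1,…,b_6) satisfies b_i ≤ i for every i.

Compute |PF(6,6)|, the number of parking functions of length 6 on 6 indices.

16807

Count = (7−6)·7^(6−1) = 1·16807 = 16807
One tuple (2,2,4,6,1,4) → sorted (1,2,2,4,4,6): b_i ≤ i ∀i, a PF.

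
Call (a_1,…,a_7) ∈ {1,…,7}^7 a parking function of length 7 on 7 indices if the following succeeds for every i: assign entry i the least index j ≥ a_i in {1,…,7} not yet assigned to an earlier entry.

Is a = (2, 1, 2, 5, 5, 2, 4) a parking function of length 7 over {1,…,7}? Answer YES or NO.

YES

Sorted: b = (1, 2, 2, 2, 4, 5, 5).
  b_1=1 ≤ 1
  b_2=2 ≤ 2
  b_3=2 ≤ 3
  b_4=2 ≤ 4
  b_5=4 ≤ 5
  b_6=5 ≤ 6
  b_7=5 ≤ 7
All bounds hold ⇒ YES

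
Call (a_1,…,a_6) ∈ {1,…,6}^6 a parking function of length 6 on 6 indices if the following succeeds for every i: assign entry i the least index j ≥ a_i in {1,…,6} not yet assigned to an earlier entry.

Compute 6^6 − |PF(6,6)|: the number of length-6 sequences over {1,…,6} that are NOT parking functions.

29849

#PF = 1·7^5 = 1 · 16807 = 16807 [KW]
One tuple (2,5,5,4,2,4) → sorted (2,2,4,4,5,5): b_1=2>1, not a PF.
So 46656 − 16807 = 29849 fail.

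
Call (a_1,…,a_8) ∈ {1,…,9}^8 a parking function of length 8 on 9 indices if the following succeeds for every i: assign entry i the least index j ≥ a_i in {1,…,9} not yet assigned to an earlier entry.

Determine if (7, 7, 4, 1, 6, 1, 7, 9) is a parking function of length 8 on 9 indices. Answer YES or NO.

NO

Sorted: b = (1, 1, 4, 6, 7, 7, 7, 9).
  b_1=1 ≤ 2
  b_2=1 ≤ 3
  b_3=4 ≤ 4
  b_4=6 > 5
  fails at i=4 ⇒ NO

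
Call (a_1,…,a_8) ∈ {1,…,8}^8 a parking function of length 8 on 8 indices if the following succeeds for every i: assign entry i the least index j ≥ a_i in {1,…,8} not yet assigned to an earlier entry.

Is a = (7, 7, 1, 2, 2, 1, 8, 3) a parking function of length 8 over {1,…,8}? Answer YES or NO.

Sorted: b = (1, 1, 2, 2, 3, 7, 7, 8).
  b_1=1 ≤ 1
  b_2=1 ≤ 2
  b_3=2 ≤ 3
  b_4=2 ≤ 4
  b_5=3 ≤ 5
  b_6=7 > 6
  fails at i=6 ⇒ NO

NO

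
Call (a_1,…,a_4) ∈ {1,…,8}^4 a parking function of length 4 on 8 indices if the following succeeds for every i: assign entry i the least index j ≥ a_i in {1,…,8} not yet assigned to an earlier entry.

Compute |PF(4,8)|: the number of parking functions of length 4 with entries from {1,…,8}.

|PF| = 5·9^3 = 5×729 = 3645 [KW]
Check (1,6,6,7) → sorted (1,6,6,7): b_i ≤ 4+i ∀i, a PF.

3645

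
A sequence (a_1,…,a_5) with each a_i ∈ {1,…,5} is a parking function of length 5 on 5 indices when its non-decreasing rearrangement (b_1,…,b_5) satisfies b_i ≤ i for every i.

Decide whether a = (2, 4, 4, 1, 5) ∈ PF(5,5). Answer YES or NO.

NO

Order a: b = (1, 2, 4, 4, 5).
  b_1=1 ≤ 1
  b_2=2 ≤ 2
  b_3=4 > 3
  fails at i=3 ⇒ NO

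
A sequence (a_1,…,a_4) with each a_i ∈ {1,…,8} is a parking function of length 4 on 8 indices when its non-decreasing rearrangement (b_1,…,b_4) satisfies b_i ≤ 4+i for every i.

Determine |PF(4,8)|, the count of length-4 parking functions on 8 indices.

|PF| = 5·9^3 = 5 · 729 = 3645
One tuple (2,1,1,7) → sorted (1,1,2,7): b_i ≤ 4+i ∀i, a PF.

3645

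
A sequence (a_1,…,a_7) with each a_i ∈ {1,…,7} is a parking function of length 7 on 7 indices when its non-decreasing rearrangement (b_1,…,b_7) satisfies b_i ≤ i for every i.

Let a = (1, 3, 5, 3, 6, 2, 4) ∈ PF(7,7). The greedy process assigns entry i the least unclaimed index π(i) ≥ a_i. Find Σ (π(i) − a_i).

Σπ = 28 ({1..7} each once); Σa = 1+3+5+3+6+2+4 = 24; disp = 28−24 = 4.

4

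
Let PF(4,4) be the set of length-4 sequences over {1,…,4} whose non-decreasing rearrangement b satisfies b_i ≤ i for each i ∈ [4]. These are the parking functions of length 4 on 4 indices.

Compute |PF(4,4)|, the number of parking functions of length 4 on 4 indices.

|PF(4,4)| = 1·5^3 = 1 · 125 = 125 (Konheim–Weiss)
Example (1,3,1,3) → sorted (1,1,3,3): b_i ≤ i ∀i, a PF.

125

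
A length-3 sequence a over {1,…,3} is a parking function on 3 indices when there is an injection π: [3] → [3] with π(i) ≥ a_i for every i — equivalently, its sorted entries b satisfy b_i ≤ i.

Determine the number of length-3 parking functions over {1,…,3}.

16

|PF(3,3)| = (4−3)·4^(3−1) = 1 · 16 = 16 [KW]
E.g. (2,2,1) → sorted (1,2,2): b_i ≤ i ∀i, a PF.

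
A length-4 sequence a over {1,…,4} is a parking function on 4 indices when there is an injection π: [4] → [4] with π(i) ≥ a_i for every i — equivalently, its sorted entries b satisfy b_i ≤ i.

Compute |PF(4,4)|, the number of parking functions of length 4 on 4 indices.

#PF = (4−4+1)·(4+1)^(4−1) = 1 · 125 = 125 (Konheim–Weiss)
Check (1,3,2,2) → sorted (1,2,2,3): b_i ≤ i ∀i, a PF.

125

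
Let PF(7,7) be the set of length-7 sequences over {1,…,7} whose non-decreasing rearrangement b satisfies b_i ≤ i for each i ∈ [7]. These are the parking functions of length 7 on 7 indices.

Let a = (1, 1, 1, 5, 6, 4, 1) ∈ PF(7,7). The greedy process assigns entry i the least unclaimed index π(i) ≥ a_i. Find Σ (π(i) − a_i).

Σπ(i) = 1+…+7 = 28; Σa = 1+1+1+5+6+4+1 = 19; disp = 28−19 = 9.

9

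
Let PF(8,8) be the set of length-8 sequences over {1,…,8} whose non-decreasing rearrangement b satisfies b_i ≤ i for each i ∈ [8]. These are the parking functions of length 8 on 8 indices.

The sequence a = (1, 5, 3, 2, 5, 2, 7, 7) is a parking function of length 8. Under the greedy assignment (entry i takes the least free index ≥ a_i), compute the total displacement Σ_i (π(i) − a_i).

Σπ = 8·9/2 = 36 (π permutes [8]); Σa = 1+5+3+2+5+2+7+7 = 32; disp = 36−32 = 4.

4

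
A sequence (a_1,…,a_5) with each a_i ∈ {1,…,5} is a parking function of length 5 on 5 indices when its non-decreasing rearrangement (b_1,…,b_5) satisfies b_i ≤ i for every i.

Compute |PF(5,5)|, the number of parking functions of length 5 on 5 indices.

|PF| = 1·6^4 = 1·1296 = 1296 (Pollak)
Check (2,1,3,5,1) → sorted (1,1,2,3,5): b_i ≤ i ∀i, a PF.

1296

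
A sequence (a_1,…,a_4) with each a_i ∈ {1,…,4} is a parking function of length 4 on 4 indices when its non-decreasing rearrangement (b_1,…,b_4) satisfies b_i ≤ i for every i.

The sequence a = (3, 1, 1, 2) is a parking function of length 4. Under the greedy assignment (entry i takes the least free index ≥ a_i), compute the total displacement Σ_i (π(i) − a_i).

3

Σπ = 10 ({1..4} each once); Σa = 3+1+1+2 = 7; disp = 10−7 = 3.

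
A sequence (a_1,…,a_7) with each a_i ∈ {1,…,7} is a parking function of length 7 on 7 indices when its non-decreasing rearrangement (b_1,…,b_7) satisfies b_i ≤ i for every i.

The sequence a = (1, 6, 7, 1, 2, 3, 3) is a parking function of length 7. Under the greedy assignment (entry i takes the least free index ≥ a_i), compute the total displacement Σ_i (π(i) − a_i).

5

Σπ = 28 ({1..7} each once); Σa = 1+6+7+1+2+3+3 = 23; disp = 28−23 = 5.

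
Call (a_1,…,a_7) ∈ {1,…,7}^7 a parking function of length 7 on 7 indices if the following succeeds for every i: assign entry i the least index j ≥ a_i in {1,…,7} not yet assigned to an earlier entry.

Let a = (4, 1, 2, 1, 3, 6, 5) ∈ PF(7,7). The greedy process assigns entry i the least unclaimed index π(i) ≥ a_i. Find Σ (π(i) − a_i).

Σπ(i) = 1+…+7 = 28; Σa = 4+1+2+1+3+6+5 = 22; disp = 28−22 = 6.

6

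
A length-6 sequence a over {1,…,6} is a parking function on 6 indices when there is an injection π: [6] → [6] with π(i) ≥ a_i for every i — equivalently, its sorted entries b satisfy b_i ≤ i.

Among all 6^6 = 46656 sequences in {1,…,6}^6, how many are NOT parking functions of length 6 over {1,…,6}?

29849

|PF(6,6)| = 1·7^5 = 1×16807 = 16807
Example (6,5,5,4,5,1) → sorted (1,4,5,5,5,6): b_2=4>2, not a PF.
Total 46656; non-PF = 46656−16807 = 29849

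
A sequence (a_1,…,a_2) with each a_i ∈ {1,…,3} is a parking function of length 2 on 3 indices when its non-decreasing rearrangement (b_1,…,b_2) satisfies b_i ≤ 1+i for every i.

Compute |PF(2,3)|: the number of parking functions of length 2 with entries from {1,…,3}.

|PF(2,3)| = (4−2)·4^(2−1) = 2·4 = 8 [KW]
E.g. (1,2) → sorted (1,2): b_i ≤ 1+i ∀i, a PF.

8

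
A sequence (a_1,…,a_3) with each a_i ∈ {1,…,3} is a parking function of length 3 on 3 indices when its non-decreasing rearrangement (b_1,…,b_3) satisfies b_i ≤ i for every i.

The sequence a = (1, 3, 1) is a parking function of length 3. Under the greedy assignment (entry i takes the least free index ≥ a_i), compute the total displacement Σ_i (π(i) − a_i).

Σπ = 6 ({1..3} each once); Σa = 1+3+1 = 5; disp = 6−5 = 1.

1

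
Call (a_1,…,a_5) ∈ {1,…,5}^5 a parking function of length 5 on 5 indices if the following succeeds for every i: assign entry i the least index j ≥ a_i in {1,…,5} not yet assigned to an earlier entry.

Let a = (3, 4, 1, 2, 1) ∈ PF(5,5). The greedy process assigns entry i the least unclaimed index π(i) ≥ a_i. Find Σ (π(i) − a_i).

4

Σπ = 15 ({1..5} each once); Σa = 3+4+1+2+1 = 11; disp = 15−11 = 4.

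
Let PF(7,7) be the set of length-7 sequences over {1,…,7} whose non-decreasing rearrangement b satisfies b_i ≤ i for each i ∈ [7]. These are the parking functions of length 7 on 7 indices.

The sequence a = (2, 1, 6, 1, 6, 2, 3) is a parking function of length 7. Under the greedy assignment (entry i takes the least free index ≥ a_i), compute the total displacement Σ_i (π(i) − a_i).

Σπ = 28 ({1..7} each once); Σa = 2+1+6+1+6+2+3 = 21; disp = 28−21 = 7.

7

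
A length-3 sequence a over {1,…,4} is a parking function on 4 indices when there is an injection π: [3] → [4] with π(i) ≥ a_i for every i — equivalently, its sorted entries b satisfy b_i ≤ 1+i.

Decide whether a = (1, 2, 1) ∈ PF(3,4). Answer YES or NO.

Rearranged: b = (1, 1, 2).
  b_1=1 ≤ 2
  b_2=1 ≤ 3
  b_3=2 ≤ 4
All bounds hold ⇒ YES

YES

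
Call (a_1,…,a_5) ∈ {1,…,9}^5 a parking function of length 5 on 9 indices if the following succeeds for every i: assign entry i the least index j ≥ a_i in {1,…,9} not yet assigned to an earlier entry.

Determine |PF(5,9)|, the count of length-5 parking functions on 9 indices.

Count = (9+1−5)·(9+1)^{5−1} = 5×10000 = 50000 [KW]
Example (6,3,3,9,6) → sorted (3,3,6,6,9): b_i ≤ 4+i ∀i, a PF.

50000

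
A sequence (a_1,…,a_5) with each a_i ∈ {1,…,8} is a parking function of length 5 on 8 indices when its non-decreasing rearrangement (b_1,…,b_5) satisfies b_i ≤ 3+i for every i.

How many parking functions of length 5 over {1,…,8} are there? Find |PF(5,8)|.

26244

|PF(5,8)| = (9−5)·9^(5−1) = 4·6561 = 26244 (Pollak)
Example (7,8,2,4,4) → sorted (2,4,4,7,8): b_i ≤ 3+i ∀i, a PF.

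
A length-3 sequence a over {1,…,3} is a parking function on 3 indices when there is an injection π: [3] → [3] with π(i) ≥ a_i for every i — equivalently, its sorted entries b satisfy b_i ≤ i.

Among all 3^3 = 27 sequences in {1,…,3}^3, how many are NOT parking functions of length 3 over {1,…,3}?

11

|PF| = (3+1−3)·(3+1)^{3−1} = 1×16 = 16 (Pollak)
Check (3,2,3) → sorted (2,3,3): b_1=2>1, not a PF.
Total 27; non-PF = 27−16 = 11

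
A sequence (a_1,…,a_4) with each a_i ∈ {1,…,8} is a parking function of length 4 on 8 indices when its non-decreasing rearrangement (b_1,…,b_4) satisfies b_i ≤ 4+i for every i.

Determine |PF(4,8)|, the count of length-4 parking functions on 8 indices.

3645

#PF = (8−4+1)·(8+1)^(4−1) = 5 · 729 = 3645 (Pollak)
E.g. (7,4,1,4) → sorted (1,4,4,7): b_i ≤ 4+i ∀i, a PF.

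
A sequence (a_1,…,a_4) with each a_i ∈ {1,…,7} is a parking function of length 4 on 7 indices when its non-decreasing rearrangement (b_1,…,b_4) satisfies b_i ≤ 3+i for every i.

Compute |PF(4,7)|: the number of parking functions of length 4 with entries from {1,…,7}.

#PF = 4·8^3 = 4×512 = 2048 [KW]
Example (4,5,1,4) → sorted (1,4,4,5): b_i ≤ 3+i ∀i, a PF.

2048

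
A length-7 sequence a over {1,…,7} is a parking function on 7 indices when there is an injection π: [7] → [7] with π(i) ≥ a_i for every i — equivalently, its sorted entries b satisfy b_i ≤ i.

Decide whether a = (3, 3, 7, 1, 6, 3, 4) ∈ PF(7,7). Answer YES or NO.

NO

Sorted: b = (1, 3, 3, 3, 4, 6, 7).
  b_1=1 ≤ 1
  b_2=3 > 2
  fails at i=2 ⇒ NO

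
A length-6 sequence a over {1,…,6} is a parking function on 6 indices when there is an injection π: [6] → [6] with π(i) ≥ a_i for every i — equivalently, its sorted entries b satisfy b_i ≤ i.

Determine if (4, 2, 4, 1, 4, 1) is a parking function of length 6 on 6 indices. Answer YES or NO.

YES

Rearranged: b = (1, 1, 2, 4, 4, 4).
  b_1=1 ≤ 1
  b_2=1 ≤ 2
  b_3=2 ≤ 3
  b_4=4 ≤ 4
  b_5=4 ≤ 5
  b_6=4 ≤ 6
All bounds hold ⇒ YES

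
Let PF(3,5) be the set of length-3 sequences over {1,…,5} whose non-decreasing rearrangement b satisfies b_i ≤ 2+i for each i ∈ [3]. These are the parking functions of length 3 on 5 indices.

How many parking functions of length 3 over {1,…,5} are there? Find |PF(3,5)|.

|PF| = (6−3)·6^(3−1) = 3 · 36 = 108 (Konheim–Weiss)
One tuple (2,1,3) → sorted (1,2,3): b_i ≤ 2+i ∀i, a PF.

108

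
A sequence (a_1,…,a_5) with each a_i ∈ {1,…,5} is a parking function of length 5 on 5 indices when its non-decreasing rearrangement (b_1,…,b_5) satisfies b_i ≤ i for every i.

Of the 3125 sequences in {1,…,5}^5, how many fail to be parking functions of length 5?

1829

|PF| = (6−5)·6^(5−1) = 1×1296 = 1296 (Pollak)
Check (5,3,5,5,4) → sorted (3,4,5,5,5): b_1=3>1, not a PF.
So 3125 − 1296 = 1829 fail.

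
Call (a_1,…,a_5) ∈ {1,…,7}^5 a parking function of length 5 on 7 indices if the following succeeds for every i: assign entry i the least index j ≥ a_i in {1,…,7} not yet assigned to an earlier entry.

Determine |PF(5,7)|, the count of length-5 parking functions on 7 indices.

12288

Count = 3·8^4 = 3×4096 = 12288
E.g. (2,3,5,2,6) → sorted (2,2,3,5,6): b_i ≤ 2+i ∀i, a PF.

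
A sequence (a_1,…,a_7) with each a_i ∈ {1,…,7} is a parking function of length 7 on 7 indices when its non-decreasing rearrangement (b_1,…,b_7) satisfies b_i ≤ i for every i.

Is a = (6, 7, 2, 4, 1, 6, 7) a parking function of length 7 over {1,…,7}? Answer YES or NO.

NO

Rearranged: b = (1, 2, 4, 6, 6, 7, 7).
  b_1=1 ≤ 1
  b_2=2 ≤ 2
  b_3=4 > 3
  fails at i=3 ⇒ NO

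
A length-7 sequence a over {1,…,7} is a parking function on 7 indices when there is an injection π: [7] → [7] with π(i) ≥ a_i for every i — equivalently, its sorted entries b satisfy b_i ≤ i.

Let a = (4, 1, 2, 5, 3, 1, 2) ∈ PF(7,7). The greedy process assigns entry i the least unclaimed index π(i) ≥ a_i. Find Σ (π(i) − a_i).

Σπ = 7·8/2 = 28 (π permutes [7]); Σa = 4+1+2+5+3+1+2 = 18; disp = 28−18 = 10.

10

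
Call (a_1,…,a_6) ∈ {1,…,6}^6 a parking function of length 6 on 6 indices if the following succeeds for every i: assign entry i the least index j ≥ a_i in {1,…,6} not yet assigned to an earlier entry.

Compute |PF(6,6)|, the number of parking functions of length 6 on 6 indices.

16807

Count = (6−6+1)·(6+1)^(6−1) = 1×16807 = 16807 [KW]
Example (2,5,5,2,4,1) → sorted (1,2,2,4,5,5): b_i ≤ i ∀i, a PF.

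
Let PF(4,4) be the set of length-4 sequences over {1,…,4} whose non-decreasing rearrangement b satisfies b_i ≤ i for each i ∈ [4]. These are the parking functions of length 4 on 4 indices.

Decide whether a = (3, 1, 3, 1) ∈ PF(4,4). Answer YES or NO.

Order a: b = (1, 1, 3, 3).
  b_1=1 ≤ 1
  b_2=1 ≤ 2
  b_3=3 ≤ 3
  b_4=3 ≤ 4
All bounds hold ⇒ YES

YES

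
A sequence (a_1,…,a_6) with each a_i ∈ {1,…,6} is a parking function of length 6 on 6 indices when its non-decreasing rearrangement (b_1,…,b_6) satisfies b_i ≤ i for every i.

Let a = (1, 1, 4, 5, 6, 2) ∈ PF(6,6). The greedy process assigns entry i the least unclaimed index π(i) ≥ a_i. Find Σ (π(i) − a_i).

Σπ(i) = 1+…+6 = 21; Σa = 1+1+4+5+6+2 = 19; disp = 21−19 = 2.

2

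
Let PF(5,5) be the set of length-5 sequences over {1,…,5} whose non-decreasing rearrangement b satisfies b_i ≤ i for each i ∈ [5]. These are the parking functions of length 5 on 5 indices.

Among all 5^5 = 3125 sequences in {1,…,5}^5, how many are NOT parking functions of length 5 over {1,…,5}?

1829

|PF| = (6−5)·6^(5−1) = 1·1296 = 1296 [KW]
Check (5,5,5,3,5) → sorted (3,5,5,5,5): b_1=3>1, not a PF.
5^5 − 1296 = 3125 − 1296 = 1829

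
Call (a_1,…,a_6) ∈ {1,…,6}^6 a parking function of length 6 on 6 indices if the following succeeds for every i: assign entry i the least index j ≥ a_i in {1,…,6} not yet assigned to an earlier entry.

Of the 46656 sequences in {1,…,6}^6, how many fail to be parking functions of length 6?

29849

Count = (7−6)·7^(6−1) = 1·16807 = 16807
Check (5,5,5,2,4,4) → sorted (2,4,4,5,5,5): b_1=2>1, not a PF.
6^6 − 16807 = 46656 − 16807 = 29849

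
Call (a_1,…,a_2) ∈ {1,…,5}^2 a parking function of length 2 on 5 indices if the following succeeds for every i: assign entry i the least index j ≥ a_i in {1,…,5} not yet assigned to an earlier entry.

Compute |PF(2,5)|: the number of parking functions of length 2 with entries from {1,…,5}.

|PF| = (6−2)·6^(2−1) = 4·6 = 24 (Konheim–Weiss)
Check (5,3) → sorted (3,5): b_i ≤ 3+i ∀i, a PF.

24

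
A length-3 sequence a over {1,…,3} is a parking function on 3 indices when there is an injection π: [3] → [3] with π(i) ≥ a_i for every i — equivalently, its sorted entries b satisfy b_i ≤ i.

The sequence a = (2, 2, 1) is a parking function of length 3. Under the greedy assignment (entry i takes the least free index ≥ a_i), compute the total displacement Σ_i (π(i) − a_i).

1

Σπ = 6 ({1..3} each once); Σa = 2+2+1 = 5; disp = 6−5 = 1.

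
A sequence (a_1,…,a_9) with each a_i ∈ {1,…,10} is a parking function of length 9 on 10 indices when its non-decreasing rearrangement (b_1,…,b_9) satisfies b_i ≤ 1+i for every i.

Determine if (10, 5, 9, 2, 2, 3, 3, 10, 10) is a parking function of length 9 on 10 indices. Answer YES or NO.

NO

Sorted: b = (2, 2, 3, 3, 5, 9, 10, 10, 10).
  b_1=2 ≤ 2
  b_2=2 ≤ 3
  b_3=3 ≤ 4
  b_4=3 ≤ 5
  b_5=5 ≤ 6
  b_6=9 > 7
  fails at i=6 ⇒ NO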